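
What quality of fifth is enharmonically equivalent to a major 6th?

doubly augmented

A major sixth spans 9 semitones.
A fifth spanning 9 semitones is doubly augmented (the perfect fifth is 7).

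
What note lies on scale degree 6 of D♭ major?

The Db major scale runs Db Eb F Gb Ab Bb C.
Degree 6 is Bb.

Bb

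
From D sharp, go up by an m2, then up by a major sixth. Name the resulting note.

C#

A minor second up from D# is E (letter E, 1 semitone up).
A major sixth up from E is C# (letter C, 9 semitones up).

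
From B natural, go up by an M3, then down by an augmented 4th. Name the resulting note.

A

A major third up from B is D# (letter D, 4 semitones up).
An augmented fourth down from D# is A (letter A, 6 semitones down).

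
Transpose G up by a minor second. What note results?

G up a major second is A, so the target letter is A.
From G, a minor second is 1 semitone up: Ab.

Ab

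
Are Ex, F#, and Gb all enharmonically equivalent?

E## is pitch class 6; F# is pitch class 6; Gb is pitch class 6.
All spellings map to pitch class 6, so they are enharmonically equivalent.

Yes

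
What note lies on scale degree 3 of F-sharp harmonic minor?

A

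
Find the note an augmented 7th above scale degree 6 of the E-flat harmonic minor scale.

Scale degree 6 of Eb harmonic minor is Cb.
An augmented seventh (12 semitones) above Cb lands on the letter B, giving B.

B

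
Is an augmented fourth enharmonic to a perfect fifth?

No

An augmented fourth spans 6 semitones; a perfect fifth spans 7.
The spans differ, so they are not enharmonic equivalents.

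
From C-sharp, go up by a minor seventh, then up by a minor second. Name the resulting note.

A minor seventh up from C# is B (letter B, 10 semitones up).
A minor second up from B is C (letter C, 1 semitone up).

C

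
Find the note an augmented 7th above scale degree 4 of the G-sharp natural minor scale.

B##

Scale degree 4 of G# natural minor is C#.
An augmented seventh (12 semitones) above C# lands on the letter B, giving B##.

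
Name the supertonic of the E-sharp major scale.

The E# major scale runs E# F## G## A# B# C## D##.
Degree 2 is F##.

F##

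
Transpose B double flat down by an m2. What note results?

Ab

A second below B lands on the letter A.
A minor second spans 1 semitone, so Bbb moves to pitch class 8. On the letter A that is Ab.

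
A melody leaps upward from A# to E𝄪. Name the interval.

The letter names run A→E, a span of 4 letter steps, so the interval is some kind of fifth.
A# to E## is 8 semitones. A perfect fifth is 7, so 8 makes it augmented.

augmented fifth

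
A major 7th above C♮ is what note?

B

C up a major seventh is B, so the target letter is B.
From C, a major seventh is 11 semitones up: B.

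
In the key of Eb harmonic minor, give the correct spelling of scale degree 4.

Ab

Degree 4 takes the letter 3 steps above E, which is A.
In harmonic minor, degree 4 sits 5 semitones above the tonic. Eb + 5 semitones is pitch class 8, spelled on A as Ab.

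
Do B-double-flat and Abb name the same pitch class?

No

Bbb is pitch class 9; Abb is pitch class 7.
The pitch classes differ (9 vs. 7), so they are not enharmonic equivalents.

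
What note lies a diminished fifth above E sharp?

E up a perfect fifth is B, so the target letter is B.
From E#, a diminished fifth is 6 semitones up: B.

B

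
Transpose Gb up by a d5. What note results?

A fifth above G lands on the letter D.
A diminished fifth spans 6 semitones, so Gb moves to pitch class 0. On the letter D that is Dbb.

Dbb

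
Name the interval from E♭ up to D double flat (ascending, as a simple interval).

Counting letters E–F–G–A–B–C–D gives a seventh.
Eb→Dbb = 9 semitones, 2 narrower than the major seventh (11), so diminished.

diminished seventh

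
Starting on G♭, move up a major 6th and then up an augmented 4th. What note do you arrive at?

A major sixth up from Gb is Eb (letter E, 9 semitones up).
An augmented fourth up from Eb is A (letter A, 6 semitones up).

A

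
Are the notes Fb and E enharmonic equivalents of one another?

Yes

Fb = pitch class 4 and E = pitch class 4 — the same pitch class, so they are enharmonic equivalents.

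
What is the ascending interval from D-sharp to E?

minor second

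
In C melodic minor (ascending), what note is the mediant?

Eb

The C melodic minor (ascending) scale runs C D Eb F G A B.
Degree 3 is Eb.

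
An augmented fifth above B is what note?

F##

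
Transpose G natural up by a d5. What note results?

Db

G up a perfect fifth is D, so the target letter is D.
From G, a diminished fifth is 6 semitones up: Db.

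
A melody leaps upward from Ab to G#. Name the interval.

augmented seventh

Counting letters A–B–C–D–E–F–G gives a seventh.
Ab→G# = 12 semitones, 1 wider than the major seventh (11), so augmented.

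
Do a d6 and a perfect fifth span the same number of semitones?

A diminished sixth spans 7 semitones; a perfect fifth spans 7.
They are enharmonically equivalent.

Yes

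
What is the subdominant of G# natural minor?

Degree 4 takes the letter 3 steps above G, which is C.
In natural minor, degree 4 sits 5 semitones above the tonic. G# + 5 semitones is pitch class 1, spelled on C as C#.

C#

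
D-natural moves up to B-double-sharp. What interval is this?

doubly augmented sixth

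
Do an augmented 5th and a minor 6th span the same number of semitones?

Yes

An augmented fifth spans 8 semitones; a minor sixth spans 8.
They are enharmonically equivalent.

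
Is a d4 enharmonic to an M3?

Yes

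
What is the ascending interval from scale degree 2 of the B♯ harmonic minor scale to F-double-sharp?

perfect fourth

Scale degree 2 of B# harmonic minor is C##.
C## up to F##: letters C→F make it a fourth; 5 semitones makes it perfect.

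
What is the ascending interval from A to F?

minor sixth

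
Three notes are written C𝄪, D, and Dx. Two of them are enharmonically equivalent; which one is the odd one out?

D##

In 12-tone equal temperament, enharmonic equivalents share a pitch class. C## is pitch class 2; D is pitch class 2; D## is pitch class 4.
C## and D share pitch class 2, while D## is pitch class 4.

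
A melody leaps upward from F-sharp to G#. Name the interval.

The letter names run F→G, a span of 1 letter step, so the interval is some kind of second.
F# to G# is 2 semitones. A major second is 2, so 2 makes it major.

major second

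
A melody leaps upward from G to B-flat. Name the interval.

minor third

Counting letters G–A–B gives a third.
G→Bb = 3 semitones, 1 narrower than the major third (4), so minor.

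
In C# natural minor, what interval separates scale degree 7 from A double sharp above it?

Scale degree 7 of C# natural minor is B.
B up to A##: letters B→A make it a seventh; 12 semitones makes it augmented.

augmented seventh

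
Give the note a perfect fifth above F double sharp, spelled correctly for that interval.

F up a perfect fifth is C, so the target letter is C.
From F##, a perfect fifth is 7 semitones up: C##.

C##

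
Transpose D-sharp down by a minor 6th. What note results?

F##

D down a major sixth is F, so the target letter is F.
From D#, a minor sixth is 8 semitones down: F##.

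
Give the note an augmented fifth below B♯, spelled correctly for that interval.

B down a perfect fifth is E, so the target letter is E.
From B#, an augmented fifth is 8 semitones down: E.

E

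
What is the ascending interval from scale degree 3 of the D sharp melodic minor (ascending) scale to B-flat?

diminished fourth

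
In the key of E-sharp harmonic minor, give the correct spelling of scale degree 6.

C#

The E# harmonic minor scale runs E# F## G# A# B# C# D##.
Degree 6 is C#.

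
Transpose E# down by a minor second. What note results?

A second below E lands on the letter D.
A minor second spans 1 semitone, so E# moves to pitch class 4. On the letter D that is D##.

D##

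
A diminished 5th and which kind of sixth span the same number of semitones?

doubly diminished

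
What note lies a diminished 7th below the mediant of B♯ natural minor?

E##

The mediant of B# natural minor is D#.
A diminished seventh (9 semitones) below D# lands on the letter E, giving E##.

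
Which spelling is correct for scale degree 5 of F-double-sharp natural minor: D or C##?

C##

Each scale degree takes a distinct letter name. Degree 5 of a scale on F must use the letter C.
C## and D are enharmonically the same pitch, but only C## uses the letter C, so it is the correct spelling here.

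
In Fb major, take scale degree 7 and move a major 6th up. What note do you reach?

Scale degree 7 of Fb major is Eb.
A major sixth (9 semitones) above Eb lands on the letter C, giving C.

C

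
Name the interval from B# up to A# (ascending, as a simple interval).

The letter names run B→A, a span of 6 letter steps, so the interval is some kind of seventh.
B# to A# is 10 semitones. A major seventh is 11, so 10 makes it minor.

minor seventh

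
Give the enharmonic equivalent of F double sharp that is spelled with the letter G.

G

Plain G sits at the same pitch as F##, so on the letter G the same pitch needs a natural: G.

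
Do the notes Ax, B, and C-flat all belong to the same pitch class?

A## = pitch class 11 and B = pitch class 11 and Cb = pitch class 11 — the same pitch class, so they are enharmonic equivalents.

Yes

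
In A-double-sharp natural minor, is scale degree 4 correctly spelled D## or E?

Each scale degree takes a distinct letter name. Degree 4 of a scale on A must use the letter D.
D## and E are enharmonically the same pitch, but only D## uses the letter D, so it is the correct spelling here.

D##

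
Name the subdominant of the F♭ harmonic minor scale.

Bbb

The Fb harmonic minor scale runs Fb Gb Abb Bbb Cb Dbb Eb.
Degree 4 is Bbb.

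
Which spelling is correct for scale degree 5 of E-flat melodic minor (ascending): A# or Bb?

Bb

Each scale degree takes a distinct letter name. Degree 5 of a scale on E must use the letter B.
Bb and A# are enharmonically the same pitch, but only Bb uses the letter B, so it is the correct spelling here.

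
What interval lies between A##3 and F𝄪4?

minor sixth

The letter names run A→F, a span of 5 letter steps, so the interval is some kind of sixth.
A## to F## is 8 semitones. A major sixth is 9, so 8 makes it minor.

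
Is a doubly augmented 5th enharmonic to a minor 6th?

A doubly augmented fifth spans 9 semitones; a minor sixth spans 8.
The spans differ, so they are not enharmonic equivalents.

No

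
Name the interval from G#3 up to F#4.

minor seventh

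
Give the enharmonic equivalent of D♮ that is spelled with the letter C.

D is pitch class 2. The letter C alone is pitch class 0.
To reach pitch class 2 from C requires an offset of +2 semitones, i.e. double sharp: C##.

C##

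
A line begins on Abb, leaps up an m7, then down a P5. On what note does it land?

Cbb

A minor seventh up from Abb is Gbb (letter G, 10 semitones up).
A perfect fifth down from Gbb is Cbb (letter C, 7 semitones down).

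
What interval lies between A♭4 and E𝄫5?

diminished fifth

The letter names run A→E, a span of 4 letter steps, so the interval is some kind of fifth.
Ab to Ebb is 6 semitones. A perfect fifth is 7, so 6 makes it diminished.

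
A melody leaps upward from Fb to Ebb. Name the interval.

The letter names run F→E, a span of 6 letter steps, so the interval is some kind of seventh.
Fb to Ebb is 10 semitones. A major seventh is 11, so 10 makes it minor.

minor seventh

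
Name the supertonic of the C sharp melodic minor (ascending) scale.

D#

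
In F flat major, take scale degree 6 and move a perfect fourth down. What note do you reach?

Ab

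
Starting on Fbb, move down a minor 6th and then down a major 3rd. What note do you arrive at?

A minor sixth down from Fbb is Abb (letter A, 8 semitones down).
A major third down from Abb is Fbb (letter F, 4 semitones down).

Fbb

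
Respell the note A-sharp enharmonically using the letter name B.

Bb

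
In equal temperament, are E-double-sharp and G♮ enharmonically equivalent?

E## is pitch class 6; G is pitch class 7.
The pitch classes differ (6 vs. 7), so they are not enharmonic equivalents.

No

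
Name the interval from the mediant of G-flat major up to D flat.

minor third

The mediant of Gb major is Bb.
Bb up to Db: letters B→D make it a third; 3 semitones makes it minor.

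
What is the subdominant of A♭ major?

Degree 4 takes the letter 3 steps above A, which is D.
In major, degree 4 sits 5 semitones above the tonic. Ab + 5 semitones is pitch class 1, spelled on D as Db.

Db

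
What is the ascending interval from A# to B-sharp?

major second

Counting letters A–B gives a second.
A#→B# = 2 semitones, exactly the major second.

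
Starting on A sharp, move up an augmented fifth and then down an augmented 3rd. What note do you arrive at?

An augmented fifth up from A# is E## (letter E, 8 semitones up).
An augmented third down from E## is C# (letter C, 5 semitones down).

C#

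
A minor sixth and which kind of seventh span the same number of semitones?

A minor sixth spans 8 semitones.
A seventh spanning 8 semitones is doubly diminished (the major seventh is 11).

doubly diminished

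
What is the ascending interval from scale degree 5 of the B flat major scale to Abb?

diminished third

Scale degree 5 of Bb major is F.
F up to Abb: letters F→A make it a third; 2 semitones makes it diminished.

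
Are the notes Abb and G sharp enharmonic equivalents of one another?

Two spellings are enharmonically equivalent only if they share a pitch class.
Here Abb → 7, G# → 8; 7 ≠ 8, so they are not.

No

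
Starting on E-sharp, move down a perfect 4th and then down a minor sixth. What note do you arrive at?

D##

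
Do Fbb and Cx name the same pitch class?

Two spellings are enharmonically equivalent only if they share a pitch class.
Here Fbb → 3, C## → 2; 2 ≠ 3, so they are not.

No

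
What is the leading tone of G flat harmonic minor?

F

Degree 7 takes the letter 6 steps above G, which is F.
In harmonic minor, degree 7 sits 11 semitones above the tonic. Gb + 11 semitones is pitch class 5, spelled on F as F.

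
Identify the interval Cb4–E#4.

doubly augmented third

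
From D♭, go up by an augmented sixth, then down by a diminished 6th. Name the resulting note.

D##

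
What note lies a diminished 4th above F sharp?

F up a perfect fourth is Bb, so the target letter is B.
From F#, a diminished fourth is 4 semitones up: Bb.

Bb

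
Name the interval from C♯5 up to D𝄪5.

Counting letters C–D gives a second.
C#→D## = 3 semitones, 1 wider than the major second (2), so augmented.

augmented second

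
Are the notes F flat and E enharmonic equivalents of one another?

Fb = pitch class 4 and E = pitch class 4 — the same pitch class, so they are enharmonic equivalents.

Yes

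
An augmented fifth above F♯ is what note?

C##

F up a perfect fifth is C, so the target letter is C.
From F#, an augmented fifth is 8 semitones up: C##.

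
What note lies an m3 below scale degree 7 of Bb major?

F#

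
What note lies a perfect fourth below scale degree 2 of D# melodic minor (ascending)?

B#

Scale degree 2 of D# melodic minor (ascending) is E#.
A perfect fourth (5 semitones) below E# lands on the letter B, giving B#.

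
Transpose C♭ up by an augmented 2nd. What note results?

A second above C lands on the letter D.
An augmented second spans 3 semitones, so Cb moves to pitch class 2. On the letter D that is D.

D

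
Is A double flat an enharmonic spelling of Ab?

Two spellings are enharmonically equivalent only if they share a pitch class.
Here Abb → 7, Ab → 8; 7 ≠ 8, so they are not.

No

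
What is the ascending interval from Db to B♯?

doubly augmented sixth

The letter names run D→B, a span of 5 letter steps, so the interval is some kind of sixth.
Db to B# is 11 semitones. A major sixth is 9, so 11 makes it doubly augmented.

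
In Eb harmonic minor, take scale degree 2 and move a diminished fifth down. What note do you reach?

B

Scale degree 2 of Eb harmonic minor is F.
A diminished fifth (6 semitones) below F lands on the letter B, giving B.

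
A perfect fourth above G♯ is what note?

C#

A fourth above G lands on the letter C.
A perfect fourth spans 5 semitones, so G# moves to pitch class 1. On the letter C that is C#.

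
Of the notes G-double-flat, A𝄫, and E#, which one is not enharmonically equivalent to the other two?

Abb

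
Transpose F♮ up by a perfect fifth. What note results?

F up a perfect fifth is C, so the target letter is C.
From F, a perfect fifth is 7 semitones up: C.

C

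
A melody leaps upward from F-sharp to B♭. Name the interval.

diminished fourth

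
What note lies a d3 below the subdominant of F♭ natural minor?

G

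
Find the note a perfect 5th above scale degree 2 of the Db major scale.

Bb

Scale degree 2 of Db major is Eb.
A perfect fifth (7 semitones) above Eb lands on the letter B, giving Bb.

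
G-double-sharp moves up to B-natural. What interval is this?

diminished third

Counting letters G–A–B gives a third.
G##→B = 2 semitones, 2 narrower than the major third (4), so diminished.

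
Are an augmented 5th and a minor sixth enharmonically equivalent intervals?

Yes

An augmented fifth spans 8 semitones; a minor sixth spans 8.
They are enharmonically equivalent.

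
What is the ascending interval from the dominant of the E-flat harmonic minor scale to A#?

augmented seventh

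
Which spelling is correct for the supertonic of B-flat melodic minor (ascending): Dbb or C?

Each scale degree takes a distinct letter name. Degree 2 of a scale on B must use the letter C.
C and Dbb are enharmonically the same pitch, but only C uses the letter C, so it is the correct spelling here.

C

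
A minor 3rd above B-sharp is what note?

D#

A third above B lands on the letter D.
A minor third spans 3 semitones, so B# moves to pitch class 3. On the letter D that is D#.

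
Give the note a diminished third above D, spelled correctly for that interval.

A third above D lands on the letter F.
A diminished third spans 2 semitones, so D moves to pitch class 4. On the letter F that is Fb.

Fb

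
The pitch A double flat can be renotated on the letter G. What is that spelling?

G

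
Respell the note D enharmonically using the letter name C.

C##

D is pitch class 2. The letter C alone is pitch class 0.
To reach pitch class 2 from C requires an offset of +2 semitones, i.e. double sharp: C##.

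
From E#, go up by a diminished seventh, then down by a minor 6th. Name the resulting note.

A diminished seventh up from E# is D (letter D, 9 semitones up).
A minor sixth down from D is F# (letter F, 8 semitones down).

F#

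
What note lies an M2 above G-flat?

G up a major second is A, so the target letter is A.
From Gb, a major second is 2 semitones up: Ab.

Ab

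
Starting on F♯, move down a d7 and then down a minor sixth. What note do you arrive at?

A diminished seventh down from F# is G## (letter G, 9 semitones down).
A minor sixth down from G## is B## (letter B, 8 semitones down).

B##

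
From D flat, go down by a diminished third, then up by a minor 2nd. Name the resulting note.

C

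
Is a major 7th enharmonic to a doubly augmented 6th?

A major seventh spans 11 semitones; a doubly augmented sixth spans 11.
They are enharmonically equivalent.

Yes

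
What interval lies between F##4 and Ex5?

Counting letters F–G–A–B–C–D–E gives a seventh.
F##→E## = 11 semitones, exactly the major seventh.

major seventh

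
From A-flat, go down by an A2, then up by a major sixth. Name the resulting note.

An augmented second down from Ab is Gbb (letter G, 3 semitones down).
A major sixth up from Gbb is Ebb (letter E, 9 semitones up).

Ebb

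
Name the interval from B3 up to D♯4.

The letter names run B→D, a span of 2 letter steps, so the interval is some kind of third.
B to D# is 4 semitones. A major third is 4, so 4 makes it major.

major third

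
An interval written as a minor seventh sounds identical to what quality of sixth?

augmented

A minor seventh spans 10 semitones.
A sixth spanning 10 semitones is augmented (the major sixth is 9).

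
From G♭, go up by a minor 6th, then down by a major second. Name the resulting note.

A minor sixth up from Gb is Ebb (letter E, 8 semitones up).
A major second down from Ebb is Dbb (letter D, 2 semitones down).

Dbb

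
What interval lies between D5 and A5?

perfect fifth

Counting letters D–E–F–G–A gives a fifth.
D→A = 7 semitones, exactly the perfect fifth.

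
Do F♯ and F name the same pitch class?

Two spellings are enharmonically equivalent only if they share a pitch class.
Here F# → 6, F → 5; 5 ≠ 6, so they are not.

No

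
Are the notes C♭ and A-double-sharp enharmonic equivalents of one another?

Yes

Cb is pitch class 11; A## is pitch class 11.
All spellings map to pitch class 11, so they are enharmonically equivalent.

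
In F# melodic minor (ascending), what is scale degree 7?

Degree 7 takes the letter 6 steps above F, which is E.
In melodic minor (ascending), degree 7 sits 11 semitones above the tonic. F# + 11 semitones is pitch class 5, spelled on E as E#.

E#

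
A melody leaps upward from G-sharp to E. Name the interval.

minor sixth

The letter names run G→E, a span of 5 letter steps, so the interval is some kind of sixth.
G# to E is 8 semitones. A major sixth is 9, so 8 makes it minor.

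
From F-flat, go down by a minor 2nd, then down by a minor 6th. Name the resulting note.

G

A minor second down from Fb is Eb (letter E, 1 semitone down).
A minor sixth down from Eb is G (letter G, 8 semitones down).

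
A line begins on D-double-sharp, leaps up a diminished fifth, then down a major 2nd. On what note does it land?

G#

A diminished fifth up from D## is A# (letter A, 6 semitones up).
A major second down from A# is G# (letter G, 2 semitones down).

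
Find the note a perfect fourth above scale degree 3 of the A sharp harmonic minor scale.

F#

Scale degree 3 of A# harmonic minor is C#.
A perfect fourth (5 semitones) above C# lands on the letter F, giving F#.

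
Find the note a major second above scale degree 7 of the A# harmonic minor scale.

Scale degree 7 of A# harmonic minor is G##.
A major second (2 semitones) above G## lands on the letter A, giving A##.

A##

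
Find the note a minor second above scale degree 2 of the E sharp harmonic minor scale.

G#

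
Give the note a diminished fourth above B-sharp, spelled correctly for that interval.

A fourth above B lands on the letter E.
A diminished fourth spans 4 semitones, so B# moves to pitch class 4. On the letter E that is E.

E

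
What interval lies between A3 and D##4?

Counting letters A–B–C–D gives a fourth.
A→D## = 7 semitones, 2 wider than the perfect fourth (5), so doubly augmented.

doubly augmented fourth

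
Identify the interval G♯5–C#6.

perfect fourth

Counting letters G–A–B–C gives a fourth.
G#→C# = 5 semitones, exactly the perfect fourth.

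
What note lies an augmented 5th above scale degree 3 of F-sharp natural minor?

E#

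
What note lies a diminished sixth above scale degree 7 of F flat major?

Cbb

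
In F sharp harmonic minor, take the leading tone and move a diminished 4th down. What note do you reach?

The leading tone of F# harmonic minor is E#.
A diminished fourth (4 semitones) below E# lands on the letter B, giving B##.

B##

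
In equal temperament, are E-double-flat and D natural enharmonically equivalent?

Yes

Ebb is pitch class 2; D is pitch class 2.
All spellings map to pitch class 2, so they are enharmonically equivalent.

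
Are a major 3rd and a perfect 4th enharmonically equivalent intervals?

No

A major third spans 4 semitones; a perfect fourth spans 5.
The spans differ, so they are not enharmonic equivalents.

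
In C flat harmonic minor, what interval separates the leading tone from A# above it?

The leading tone of Cb harmonic minor is Bb.
Bb up to A#: letters B→A make it a seventh; 12 semitones makes it augmented.

augmented seventh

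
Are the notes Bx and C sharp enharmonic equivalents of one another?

Yes

B## is pitch class 1; C# is pitch class 1.
All spellings map to pitch class 1, so they are enharmonically equivalent.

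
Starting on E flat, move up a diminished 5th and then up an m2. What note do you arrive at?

A diminished fifth up from Eb is Bbb (letter B, 6 semitones up).
A minor second up from Bbb is Cbb (letter C, 1 semitone up).

Cbb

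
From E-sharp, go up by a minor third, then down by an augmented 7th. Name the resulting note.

Ab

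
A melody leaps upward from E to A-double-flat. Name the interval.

doubly diminished fourth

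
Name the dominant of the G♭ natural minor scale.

Degree 5 takes the letter 4 steps above G, which is D.
In natural minor, degree 5 sits 7 semitones above the tonic. Gb + 7 semitones is pitch class 1, spelled on D as Db.

Db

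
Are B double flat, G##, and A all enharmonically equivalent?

Yes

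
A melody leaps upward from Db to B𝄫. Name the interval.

Counting letters D–E–F–G–A–B gives a sixth.
Db→Bbb = 8 semitones, 1 narrower than the major sixth (9), so minor.

minor sixth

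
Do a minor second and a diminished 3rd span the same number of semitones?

No

A minor second spans 1 semitone; a diminished third spans 2.
The spans differ, so they are not enharmonic equivalents.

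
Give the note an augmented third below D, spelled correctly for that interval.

Bbb

A third below D lands on the letter B.
An augmented third spans 5 semitones, so D moves to pitch class 9. On the letter B that is Bbb.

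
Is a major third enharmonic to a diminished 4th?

Yes

A major third spans 4 semitones; a diminished fourth spans 4.
They are enharmonically equivalent.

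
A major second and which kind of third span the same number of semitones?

A major second spans 2 semitones.
A third spanning 2 semitones is diminished (the major third is 4).

diminished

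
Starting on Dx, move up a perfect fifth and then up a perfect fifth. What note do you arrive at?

A perfect fifth up from D## is A## (letter A, 7 semitones up).
A perfect fifth up from A## is E## (letter E, 7 semitones up).

E##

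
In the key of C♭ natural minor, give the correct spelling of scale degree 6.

Degree 6 takes the letter 5 steps above C, which is A.
In natural minor, degree 6 sits 8 semitones above the tonic. Cb + 8 semitones is pitch class 7, spelled on A as Abb.

Abb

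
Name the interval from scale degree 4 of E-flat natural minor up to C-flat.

Scale degree 4 of Eb natural minor is Ab.
Ab up to Cb: letters A→C make it a third; 3 semitones makes it minor.

minor third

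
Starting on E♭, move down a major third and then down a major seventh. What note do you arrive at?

A major third down from Eb is Cb (letter C, 4 semitones down).
A major seventh down from Cb is Dbb (letter D, 11 semitones down).

Dbb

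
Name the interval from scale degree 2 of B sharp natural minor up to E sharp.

minor third

Scale degree 2 of B# natural minor is C##.
C## up to E#: letters C→E make it a third; 3 semitones makes it minor.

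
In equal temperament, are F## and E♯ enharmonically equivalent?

Two spellings are enharmonically equivalent only if they share a pitch class.
Here F## → 7, E# → 5; 5 ≠ 7, so they are not.

No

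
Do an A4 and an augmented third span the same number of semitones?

No

An augmented fourth spans 6 semitones; an augmented third spans 5.
The spans differ, so they are not enharmonic equivalents.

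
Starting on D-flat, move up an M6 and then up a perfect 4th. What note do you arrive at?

Eb

A major sixth up from Db is Bb (letter B, 9 semitones up).
A perfect fourth up from Bb is Eb (letter E, 5 semitones up).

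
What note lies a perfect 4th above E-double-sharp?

A##

A fourth above E lands on the letter A.
A perfect fourth spans 5 semitones, so E## moves to pitch class 11. On the letter A that is A##.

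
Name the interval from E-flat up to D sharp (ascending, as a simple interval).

augmented seventh

The letter names run E→D, a span of 6 letter steps, so the interval is some kind of seventh.
Eb to D# is 12 semitones. A major seventh is 11, so 12 makes it augmented.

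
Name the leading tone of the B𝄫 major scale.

Ab

The Bbb major scale runs Bbb Cb Db Ebb Fb Gb Ab.
Degree 7 is Ab.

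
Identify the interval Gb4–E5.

The letter names run G→E, a span of 5 letter steps, so the interval is some kind of sixth.
Gb to E is 10 semitones. A major sixth is 9, so 10 makes it augmented.

augmented sixth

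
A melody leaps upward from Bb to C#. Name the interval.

augmented second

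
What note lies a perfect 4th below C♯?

G#

A fourth below C lands on the letter G.
A perfect fourth spans 5 semitones, so C# moves to pitch class 8. On the letter G that is G#.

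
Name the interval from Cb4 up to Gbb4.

diminished fifth

Counting letters C–D–E–F–G gives a fifth.
Cb→Gbb = 6 semitones, 1 narrower than the perfect fifth (7), so diminished.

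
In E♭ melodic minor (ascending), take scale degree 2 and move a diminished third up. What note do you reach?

Scale degree 2 of Eb melodic minor (ascending) is F.
A diminished third (2 semitones) above F lands on the letter A, giving Abb.

Abb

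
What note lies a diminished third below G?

E#

A third below G lands on the letter E.
A diminished third spans 2 semitones, so G moves to pitch class 5. On the letter E that is E#.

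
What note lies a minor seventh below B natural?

A seventh below B lands on the letter C.
A minor seventh spans 10 semitones, so B moves to pitch class 1. On the letter C that is C#.

C#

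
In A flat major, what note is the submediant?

Degree 6 takes the letter 5 steps above A, which is F.
In major, degree 6 sits 9 semitones above the tonic. Ab + 9 semitones is pitch class 5, spelled on F as F.

F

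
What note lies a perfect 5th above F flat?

Cb

A fifth above F lands on the letter C.
A perfect fifth spans 7 semitones, so Fb moves to pitch class 11. On the letter C that is Cb.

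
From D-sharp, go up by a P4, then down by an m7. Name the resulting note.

A perfect fourth up from D# is G# (letter G, 5 semitones up).
A minor seventh down from G# is A# (letter A, 10 semitones down).

A#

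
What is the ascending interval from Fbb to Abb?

Counting letters F–G–A gives a third.
Fbb→Abb = 4 semitones, exactly the major third.

major third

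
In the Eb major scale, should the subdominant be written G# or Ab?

Each scale degree takes a distinct letter name. Degree 4 of a scale on E must use the letter A.
Ab and G# are enharmonically the same pitch, but only Ab uses the letter A, so it is the correct spelling here.

Ab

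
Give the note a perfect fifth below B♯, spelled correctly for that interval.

E#

A fifth below B lands on the letter E.
A perfect fifth spans 7 semitones, so B# moves to pitch class 5. On the letter E that is E#.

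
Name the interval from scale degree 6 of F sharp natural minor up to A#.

augmented fifth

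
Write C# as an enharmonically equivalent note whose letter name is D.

Plain D sits 1 semitone above C#, so on the letter D the same pitch needs a flat: Db.

Db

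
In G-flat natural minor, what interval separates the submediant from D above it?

The submediant of Gb natural minor is Ebb.
Ebb up to D: letters E→D make it a seventh; 12 semitones makes it augmented.

augmented seventh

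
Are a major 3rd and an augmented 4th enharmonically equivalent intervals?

No

A major third spans 4 semitones; an augmented fourth spans 6.
The spans differ, so they are not enharmonic equivalents.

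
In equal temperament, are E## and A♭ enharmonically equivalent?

Two spellings are enharmonically equivalent only if they share a pitch class.
Here E## → 6, Ab → 8; 6 ≠ 8, so they are not.

No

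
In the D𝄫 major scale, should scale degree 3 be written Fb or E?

Each scale degree takes a distinct letter name. Degree 3 of a scale on D must use the letter F.
Fb and E are enharmonically the same pitch, but only Fb uses the letter F, so it is the correct spelling here.

Fb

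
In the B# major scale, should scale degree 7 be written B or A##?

A##

Each scale degree takes a distinct letter name. Degree 7 of a scale on B must use the letter A.
A## and B are enharmonically the same pitch, but only A## uses the letter A, so it is the correct spelling here.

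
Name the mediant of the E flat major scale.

The Eb major scale runs Eb F G Ab Bb C D.
Degree 3 is G.

G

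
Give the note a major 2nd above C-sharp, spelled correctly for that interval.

A second above C lands on the letter D.
A major second spans 2 semitones, so C# moves to pitch class 3. On the letter D that is D#.

D#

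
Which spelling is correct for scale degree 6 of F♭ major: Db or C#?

Db

Each scale degree takes a distinct letter name. Degree 6 of a scale on F must use the letter D.
Db and C# are enharmonically the same pitch, but only Db uses the letter D, so it is the correct spelling here.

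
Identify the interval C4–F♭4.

diminished fourth

Counting letters C–D–E–F gives a fourth.
C→Fb = 4 semitones, 1 narrower than the perfect fourth (5), so diminished.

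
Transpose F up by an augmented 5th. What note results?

A fifth above F lands on the letter C.
An augmented fifth spans 8 semitones, so F moves to pitch class 1. On the letter C that is C#.

C#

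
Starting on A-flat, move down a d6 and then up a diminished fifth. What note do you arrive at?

A diminished sixth down from Ab is C# (letter C, 7 semitones down).
A diminished fifth up from C# is G (letter G, 6 semitones up).

G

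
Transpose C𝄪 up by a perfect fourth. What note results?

F##

A fourth above C lands on the letter F.
A perfect fourth spans 5 semitones, so C## moves to pitch class 7. On the letter F that is F##.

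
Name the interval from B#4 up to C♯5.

Counting letters B–C gives a second.
B#→C# = 1 semitone, 1 narrower than the major second (2), so minor.

minor second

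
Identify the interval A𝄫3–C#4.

doubly augmented third

Counting letters A–B–C gives a third.
Abb→C# = 6 semitones, 2 wider than the major third (4), so doubly augmented.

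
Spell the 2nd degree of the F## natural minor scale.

The F## natural minor scale runs F## G## A# B# C## D# E#.
Degree 2 is G##.

G##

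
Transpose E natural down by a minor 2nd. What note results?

A second below E lands on the letter D.
A minor second spans 1 semitone, so E moves to pitch class 3. On the letter D that is D#.

D#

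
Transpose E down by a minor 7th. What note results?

F#

A seventh below E lands on the letter F.
A minor seventh spans 10 semitones, so E moves to pitch class 6. On the letter F that is F#.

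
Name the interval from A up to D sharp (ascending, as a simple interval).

augmented fourth

Counting letters A–B–C–D gives a fourth.
A→D# = 6 semitones, 1 wider than the perfect fourth (5), so augmented.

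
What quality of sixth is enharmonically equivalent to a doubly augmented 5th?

A doubly augmented fifth spans 9 semitones.
A sixth spanning 9 semitones is major (the major sixth is 9).

major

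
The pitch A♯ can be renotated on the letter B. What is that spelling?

Plain B sits 1 semitone above A#, so on the letter B the same pitch needs a flat: Bb.

Bb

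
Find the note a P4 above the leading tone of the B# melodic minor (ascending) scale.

D##

The leading tone of B# melodic minor (ascending) is A##.
A perfect fourth (5 semitones) above A## lands on the letter D, giving D##.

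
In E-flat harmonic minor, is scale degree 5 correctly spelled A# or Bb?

Each scale degree takes a distinct letter name. Degree 5 of a scale on E must use the letter B.
Bb and A# are enharmonically the same pitch, but only Bb uses the letter B, so it is the correct spelling here.

Bb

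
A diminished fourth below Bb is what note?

A fourth below B lands on the letter F.
A diminished fourth spans 4 semitones, so Bb moves to pitch class 6. On the letter F that is F#.

F#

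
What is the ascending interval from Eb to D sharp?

augmented seventh

The letter names run E→D, a span of 6 letter steps, so the interval is some kind of seventh.
Eb to D# is 12 semitones. A major seventh is 11, so 12 makes it augmented.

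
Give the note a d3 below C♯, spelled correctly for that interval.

A third below C lands on the letter A.
A diminished third spans 2 semitones, so C# moves to pitch class 11. On the letter A that is A##.

A##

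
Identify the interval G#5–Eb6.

The letter names run G→E, a span of 5 letter steps, so the interval is some kind of sixth.
G# to Eb is 7 semitones. A major sixth is 9, so 7 makes it diminished.

diminished sixth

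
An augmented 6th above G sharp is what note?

E##

G up a major sixth is E, so the target letter is E.
From G#, an augmented sixth is 10 semitones up: E##.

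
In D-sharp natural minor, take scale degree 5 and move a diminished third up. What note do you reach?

C

Scale degree 5 of D# natural minor is A#.
A diminished third (2 semitones) above A# lands on the letter C, giving C.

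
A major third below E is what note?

C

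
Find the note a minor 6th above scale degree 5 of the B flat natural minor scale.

Db

Scale degree 5 of Bb natural minor is F.
A minor sixth (8 semitones) above F lands on the letter D, giving Db.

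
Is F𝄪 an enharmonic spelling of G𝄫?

No

F## is pitch class 7; Gbb is pitch class 5.
The pitch classes differ (7 vs. 5), so they are not enharmonic equivalents.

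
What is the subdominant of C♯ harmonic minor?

Degree 4 takes the letter 3 steps above C, which is F.
In harmonic minor, degree 4 sits 5 semitones above the tonic. C# + 5 semitones is pitch class 6, spelled on F as F#.

F#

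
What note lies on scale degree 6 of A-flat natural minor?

Degree 6 takes the letter 5 steps above A, which is F.
In natural minor, degree 6 sits 8 semitones above the tonic. Ab + 8 semitones is pitch class 4, spelled on F as Fb.

Fb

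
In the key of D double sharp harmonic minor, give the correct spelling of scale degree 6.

B#

Degree 6 takes the letter 5 steps above D, which is B.
In harmonic minor, degree 6 sits 8 semitones above the tonic. D## + 8 semitones is pitch class 0, spelled on B as B#.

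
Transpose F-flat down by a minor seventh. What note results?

Gb

F down a major seventh is Gb, so the target letter is G.
From Fb, a minor seventh is 10 semitones down: Gb.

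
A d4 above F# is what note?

Bb

A fourth above F lands on the letter B.
A diminished fourth spans 4 semitones, so F# moves to pitch class 10. On the letter B that is Bb.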